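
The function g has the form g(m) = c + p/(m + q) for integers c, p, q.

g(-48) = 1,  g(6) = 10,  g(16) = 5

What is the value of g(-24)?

(g(m) − c)(m + q) = p for each data point; the three points give a linear system in c and q, then p follows.
Solving: c = 2, q = 0, p = 48, so g(m) = 2 + 48/(m + 0).
Then g(-24) = 2 + 48/(-24) = 0.

0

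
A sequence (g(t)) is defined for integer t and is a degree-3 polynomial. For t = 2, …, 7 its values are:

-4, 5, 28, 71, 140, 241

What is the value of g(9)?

Write g(t) = at³ + bt² + ct + d; the 6 given values yield a linear system in the 4 coefficients.
Solving, g(t) = t³ - 2t² - 4.
Then g(9) = 563.

563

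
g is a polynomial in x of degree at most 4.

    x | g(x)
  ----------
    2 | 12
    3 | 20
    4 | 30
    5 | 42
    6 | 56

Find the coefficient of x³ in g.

Write g(x) = ax^4 + bx³ + cx² + dx + e; the 5 given values yield a linear system in the 5 coefficients.
Solving, the top 2 coefficients vanish, and g(x) = x² + 3x + 2.
The coefficient of x³ is 0.

0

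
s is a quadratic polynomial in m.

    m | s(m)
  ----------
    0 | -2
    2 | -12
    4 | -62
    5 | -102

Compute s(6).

-152

Write s(m) = am² + bm + c; the 4 given values yield a linear system in the 3 coefficients.
Solving, s(m) = -5m² + 5m - 2.
Then s(6) = -152.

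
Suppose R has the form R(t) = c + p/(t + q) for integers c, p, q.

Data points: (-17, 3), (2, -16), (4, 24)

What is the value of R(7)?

(R(t) − c)(t + q) = p for each data point; the three points give a linear system in c and q, then p follows.
Solving: c = 4, q = -3, p = 20, so R(t) = 4 + 20/(t − 3).
Then R(7) = 4 + 20/4 = 9.

9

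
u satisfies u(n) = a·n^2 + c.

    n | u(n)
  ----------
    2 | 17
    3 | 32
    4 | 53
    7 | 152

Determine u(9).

248

From u(2) = 17 and u(3) = 32: 4a + c = 17 and 9a + c = 32.
Subtracting: 5a = 15, so a = 3; then c = 17 − 3·4 = 5.
So u(n) = 3n² + 5, and u(9) = 248.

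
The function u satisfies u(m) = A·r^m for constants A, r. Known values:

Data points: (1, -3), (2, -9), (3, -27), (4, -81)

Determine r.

3

Consecutive ratio: -9/(-3) = 3, and -27/(-9) = 3, so r = 3.
Then A·3^1 = -3 gives A = -1, and u(m) = -1·3^m.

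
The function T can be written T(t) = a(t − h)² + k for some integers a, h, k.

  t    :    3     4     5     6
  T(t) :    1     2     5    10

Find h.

First differences 1, 3, 5; second difference 2 = 2a, so a = 1.
Expanding, the t-coefficient is −2ah = -2h; matching it to the data gives h = 3, and then k = 1.
So T(t) = 1(t − 3)² + 1.
Hence h = 3.

3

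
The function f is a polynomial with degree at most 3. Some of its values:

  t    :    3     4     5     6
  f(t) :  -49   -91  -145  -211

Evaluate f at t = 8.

-379

First differences: -42, -54, -66. Second differences: -12, -12.
Level-2 differences are constant, so f has degree 2.
Fitting a degree-2 polynomial gives f(t) = -6t² + 5.
Then f(8) = -379.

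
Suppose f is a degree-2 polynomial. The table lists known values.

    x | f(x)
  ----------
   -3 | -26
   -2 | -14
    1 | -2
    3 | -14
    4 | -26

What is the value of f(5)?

Write f(x) = ax² + bx + c; the 5 given values yield a linear system in the 3 coefficients.
Solving, f(x) = -2x² + 2x - 2.
Then f(5) = -42.

-42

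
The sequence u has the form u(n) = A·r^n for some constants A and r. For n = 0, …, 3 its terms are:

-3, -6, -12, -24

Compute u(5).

-96

Consecutive ratio: -6/(-3) = 2, and -12/(-6) = 2, so r = 2.
Then A·2^0 = -3 gives A = -3, and u(n) = -3·2^n.
u(5) = -3·2^5 = -96.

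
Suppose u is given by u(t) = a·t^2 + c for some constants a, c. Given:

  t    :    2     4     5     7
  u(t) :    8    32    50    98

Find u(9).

162

From u(2) = 8 and u(4) = 32: 4a + c = 8 and 16a + c = 32.
Subtracting: 12a = 24, so a = 2; then c = 8 − 2·4 = 0.
So u(t) = 2t² + 0, and u(9) = 162.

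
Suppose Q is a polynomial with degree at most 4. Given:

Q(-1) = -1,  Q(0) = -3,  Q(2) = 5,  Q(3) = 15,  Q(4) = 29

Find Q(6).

69

Write Q(n) = an^4 + bn³ + cn² + dn + e; the 5 given values yield a linear system in the 5 coefficients.
Solving, the top 2 coefficients vanish, and Q(n) = 2n² - 3.
Then Q(6) = 69.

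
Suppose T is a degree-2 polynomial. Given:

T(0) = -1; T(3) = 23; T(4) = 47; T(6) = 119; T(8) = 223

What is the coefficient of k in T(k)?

-4

Write T(k) = ak² + bk + c; the 5 given values yield a linear system in the 3 coefficients.
Solving, T(k) = 4k² - 4k - 1.
The coefficient of k is -4.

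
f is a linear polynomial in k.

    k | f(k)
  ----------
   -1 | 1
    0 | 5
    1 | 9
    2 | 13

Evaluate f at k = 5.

25

First differences: 4, 4, 4.
Level-1 differences are constant, so f has degree 1.
Fitting a degree-1 polynomial gives f(k) = 4k + 5.
Then f(5) = 25.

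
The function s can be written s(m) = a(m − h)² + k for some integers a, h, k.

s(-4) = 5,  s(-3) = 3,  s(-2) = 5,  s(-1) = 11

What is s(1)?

First differences -2, 2, 6; second difference 4 = 2a, so a = 2.
Expanding, the m-coefficient is −2ah = -4h; matching it to the data gives h = -3, and then k = 3.
So s(m) = 2(m + 3)² + 3.
s(1) = 2·4² + 3 = 35.

35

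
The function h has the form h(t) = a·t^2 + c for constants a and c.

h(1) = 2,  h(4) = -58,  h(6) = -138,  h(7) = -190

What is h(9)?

From h(1) = 2 and h(4) = -58: 1a + c = 2 and 16a + c = -58.
Subtracting: 15a = -60, so a = -4; then c = 2 − (-4)·1 = 6.
So h(t) = -4t² + 6, and h(9) = -318.

-318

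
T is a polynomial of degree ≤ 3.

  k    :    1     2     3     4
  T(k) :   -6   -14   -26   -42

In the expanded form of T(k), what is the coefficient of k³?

Write T(k) = ak³ + bk² + ck + d; the 4 given values yield a linear system in the 4 coefficients.
Solving, the leading coefficient vanishes, and T(k) = -2k² - 2k - 2.
The coefficient of k³ is 0.

0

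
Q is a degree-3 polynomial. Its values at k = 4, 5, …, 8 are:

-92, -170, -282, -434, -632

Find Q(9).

-882

First differences: -78, -112, -152, -198. Second differences: -34, -40, -46. Third differences: -6, -6.
Level-3 differences are constant, so Q has degree 3.
Fitting a degree-3 polynomial gives Q(k) = -k³ - 2k² + k.
Then Q(9) = -882.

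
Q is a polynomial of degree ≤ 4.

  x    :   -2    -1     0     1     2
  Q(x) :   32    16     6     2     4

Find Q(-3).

Write Q(x) = ax^4 + bx³ + cx² + dx + e; the 5 given values yield a linear system in the 5 coefficients.
Solving, the top 2 coefficients vanish, and Q(x) = 3x² - 7x + 6.
Then Q(-3) = 54.

54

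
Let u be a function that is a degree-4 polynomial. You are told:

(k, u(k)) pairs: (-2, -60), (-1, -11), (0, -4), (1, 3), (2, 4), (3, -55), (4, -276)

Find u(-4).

-692

Write u(k) = ak^4 + bk³ + ck² + dk + e; the 7 given values yield a linear system in the 5 coefficients.
Solving, u(k) = -2k^4 + 3k³ + 2k² + 4k - 4.
Then u(-4) = -692.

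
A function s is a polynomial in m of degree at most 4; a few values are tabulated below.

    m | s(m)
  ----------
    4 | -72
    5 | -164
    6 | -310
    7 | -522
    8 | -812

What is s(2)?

-2

First differences: -92, -146, -212, -290. Second differences: -54, -66, -78. Third differences: -12, -12.
Level-3 differences are constant, so s has degree 3.
Fitting a degree-3 polynomial gives s(m) = -2m³ + 3m² + 3m - 4.
Then s(2) = -2.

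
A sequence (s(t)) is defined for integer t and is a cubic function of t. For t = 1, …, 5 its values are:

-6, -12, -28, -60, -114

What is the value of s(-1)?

Write s(t) = at³ + bt² + ct + d; the 5 given values yield a linear system in the 4 coefficients.
Solving, s(t) = -t³ + t² - 2t - 4.
Then s(-1) = 0.

0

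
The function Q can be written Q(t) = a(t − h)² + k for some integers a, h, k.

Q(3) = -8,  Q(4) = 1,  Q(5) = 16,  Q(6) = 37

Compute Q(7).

First differences 9, 15, 21; second difference 6 = 2a, so a = 3.
Expanding, the t-coefficient is −2ah = -6h; matching it to the data gives h = 2, and then k = -11.
So Q(t) = 3(t − 2)² − 11.
Q(7) = 3·5² − 11 = 64.

64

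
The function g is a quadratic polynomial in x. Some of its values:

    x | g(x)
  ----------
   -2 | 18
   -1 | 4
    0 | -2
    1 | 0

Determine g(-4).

70

First differences: -14, -6, 2. Second differences: 8, 8.
Level-2 differences are constant, so g has degree 2.
Fitting a degree-2 polynomial gives g(x) = 4x² - 2x - 2.
Then g(-4) = 70.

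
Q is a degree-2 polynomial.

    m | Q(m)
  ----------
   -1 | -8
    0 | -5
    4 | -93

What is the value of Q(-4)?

Write Q(m) = am² + bm + c; the 3 given values yield a linear system in the 3 coefficients.
Solving, Q(m) = -5m² - 2m - 5.
Then Q(-4) = -77.

-77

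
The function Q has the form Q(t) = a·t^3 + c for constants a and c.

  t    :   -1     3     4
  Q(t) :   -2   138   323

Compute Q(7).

1718

From Q(-1) = -2 and Q(3) = 138: -1a + c = -2 and 27a + c = 138.
Subtracting: 28a = 140, so a = 5; then c = -2 − 5·(-1) = 3.
So Q(t) = 5t³ + 3, and Q(7) = 1718.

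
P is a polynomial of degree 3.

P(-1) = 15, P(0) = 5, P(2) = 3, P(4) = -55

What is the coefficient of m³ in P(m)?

Write P(m) = am³ + bm² + cm + d; the 4 given values yield a linear system in the 4 coefficients.
Solving, P(m) = -2m³ + 5m² - 3m + 5.
The coefficient of m³ is -2.

-2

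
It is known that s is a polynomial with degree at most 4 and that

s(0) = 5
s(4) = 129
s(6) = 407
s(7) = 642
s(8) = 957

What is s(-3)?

-88

Write s(m) = am^4 + bm³ + cm² + dm + e; the 5 given values yield a linear system in the 5 coefficients.
Solving, the leading coefficient vanishes, and s(m) = 2m³ - 2m² + 7m + 5.
Then s(-3) = -88.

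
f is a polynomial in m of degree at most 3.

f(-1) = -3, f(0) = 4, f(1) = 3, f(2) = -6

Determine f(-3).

First differences: 7, -1, -9. Second differences: -8, -8.
Level-2 differences are constant, so f has degree 2.
Fitting a degree-2 polynomial gives f(m) = -4m² + 3m + 4.
Then f(-3) = -41.

-41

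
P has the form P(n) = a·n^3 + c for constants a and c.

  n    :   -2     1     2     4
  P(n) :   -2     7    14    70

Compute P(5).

131

From P(-2) = -2 and P(1) = 7: -8a + c = -2 and 1a + c = 7.
Subtracting: 9a = 9, so a = 1; then c = -2 − 1·(-8) = 6.
So P(n) = 1n³ + 6, and P(5) = 131.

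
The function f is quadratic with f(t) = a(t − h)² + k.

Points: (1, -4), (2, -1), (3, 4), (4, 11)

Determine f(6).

First differences 3, 5, 7; second difference 2 = 2a, so a = 1.
Expanding, the t-coefficient is −2ah = -2h; matching it to the data gives h = 0, and then k = -5.
So f(t) = 1(t + 0)² − 5.
f(6) = 1·6² − 5 = 31.

31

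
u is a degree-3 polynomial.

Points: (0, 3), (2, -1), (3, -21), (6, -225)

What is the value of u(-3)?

Write u(k) = ak³ + bk² + ck + d; the 4 given values yield a linear system in the 4 coefficients.
Solving, u(k) = -k³ - k² + 4k + 3.
Then u(-3) = 9.

9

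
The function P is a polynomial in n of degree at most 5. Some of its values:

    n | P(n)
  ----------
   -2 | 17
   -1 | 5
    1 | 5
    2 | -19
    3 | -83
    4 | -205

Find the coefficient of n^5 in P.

Write P(n) = an^5 + bn^4 + cn³ + dn² + en + p; the 6 given values yield a linear system in the 6 coefficients.
Solving, the top 2 coefficients vanish, and P(n) = -3n³ - 2n² + 3n + 7.
The coefficient of n^5 is 0.

0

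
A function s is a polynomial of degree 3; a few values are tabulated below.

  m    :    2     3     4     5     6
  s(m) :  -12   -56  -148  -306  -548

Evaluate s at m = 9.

-1958

Write s(m) = am³ + bm² + cm + d; the 5 given values yield a linear system in the 4 coefficients.
Solving, s(m) = -3m³ + 3m² - 2m + 4.
Then s(9) = -1958.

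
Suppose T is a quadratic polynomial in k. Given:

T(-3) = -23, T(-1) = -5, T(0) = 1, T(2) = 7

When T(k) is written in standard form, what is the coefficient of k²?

-1

Write T(k) = ak² + bk + c; the 4 given values yield a linear system in the 3 coefficients.
Solving, T(k) = -k² + 5k + 1.
The coefficient of k² is -1.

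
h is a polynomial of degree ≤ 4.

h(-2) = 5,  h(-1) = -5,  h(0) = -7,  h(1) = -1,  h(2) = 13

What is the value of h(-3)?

First differences: -10, -2, 6, 14. Second differences: 8, 8, 8.
Level-2 differences are constant, so h has degree 2.
Fitting a degree-2 polynomial gives h(n) = 4n² + 2n - 7.
Then h(-3) = 23.

23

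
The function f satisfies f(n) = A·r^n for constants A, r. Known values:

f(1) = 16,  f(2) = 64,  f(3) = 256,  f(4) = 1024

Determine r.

4

Consecutive ratio: 64/16 = 4, and 256/64 = 4, so r = 4.
Then A·4^1 = 16 gives A = 4, and f(n) = 4·4^n.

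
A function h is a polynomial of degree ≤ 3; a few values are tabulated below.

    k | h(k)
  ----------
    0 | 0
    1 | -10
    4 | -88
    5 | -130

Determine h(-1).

2

Write h(k) = ak³ + bk² + ck + d; the 4 given values yield a linear system in the 4 coefficients.
Solving, the leading coefficient vanishes, and h(k) = -4k² - 6k.
Then h(-1) = 2.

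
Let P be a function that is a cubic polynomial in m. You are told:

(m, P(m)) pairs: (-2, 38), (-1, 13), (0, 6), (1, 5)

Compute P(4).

-82

Write P(m) = am³ + bm² + cm + d; the 4 given values yield a linear system in the 4 coefficients.
Solving, P(m) = -2m³ + 3m² - 2m + 6.
Then P(4) = -82.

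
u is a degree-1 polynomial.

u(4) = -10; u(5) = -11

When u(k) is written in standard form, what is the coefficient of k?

-1

Write u(k) = ak + b; the 2 given values yield a linear system in the 2 coefficients.
Solving, u(k) = -k - 6.
The coefficient of k is -1.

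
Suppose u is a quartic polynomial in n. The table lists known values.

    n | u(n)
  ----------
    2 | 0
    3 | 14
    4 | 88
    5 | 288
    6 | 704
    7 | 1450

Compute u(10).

First differences: 14, 74, 200, 416, 746. Second differences: 60, 126, 216, 330. Third differences: 66, 90, 114. Fourth differences: 24, 24.
Level-4 differences are constant, so u has degree 4.
Fitting a degree-4 polynomial gives u(n) = n^4 - 3n³ + 2n² - 4n + 8.
Then u(10) = 7168.

7168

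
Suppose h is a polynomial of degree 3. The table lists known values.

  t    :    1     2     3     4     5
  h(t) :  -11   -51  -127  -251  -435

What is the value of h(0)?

First differences: -40, -76, -124, -184. Second differences: -36, -48, -60. Third differences: -12, -12.
Level-3 differences are constant, so h has degree 3.
Fitting a degree-3 polynomial gives h(t) = -2t³ - 6t² - 8t + 5.
Then h(0) = 5.

5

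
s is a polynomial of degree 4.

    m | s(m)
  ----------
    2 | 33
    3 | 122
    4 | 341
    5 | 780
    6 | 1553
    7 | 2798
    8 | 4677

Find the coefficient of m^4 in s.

Write s(m) = am^4 + bm³ + cm² + dm + e; the 7 given values yield a linear system in the 5 coefficients.
Solving, s(m) = m^4 + m³ + m² + 5.
The coefficient of m^4 is 1.

1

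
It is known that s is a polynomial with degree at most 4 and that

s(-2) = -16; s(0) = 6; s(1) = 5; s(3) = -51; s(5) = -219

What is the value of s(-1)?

Write s(n) = an^4 + bn³ + cn² + dn + e; the 5 given values yield a linear system in the 5 coefficients.
Solving, the leading coefficient vanishes, and s(n) = -n³ - 5n² + 5n + 6.
Then s(-1) = -3.

-3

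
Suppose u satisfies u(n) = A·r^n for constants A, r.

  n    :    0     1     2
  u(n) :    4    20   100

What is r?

5

Consecutive ratio: 20/4 = 5, and 100/20 = 5, so r = 5.
Then A·5^0 = 4 gives A = 4, and u(n) = 4·5^n.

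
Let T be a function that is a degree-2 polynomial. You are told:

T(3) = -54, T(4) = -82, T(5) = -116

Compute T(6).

Write T(m) = am² + bm + c; the 3 given values yield a linear system in the 3 coefficients.
Solving, T(m) = -3m² - 7m - 6.
Then T(6) = -156.

-156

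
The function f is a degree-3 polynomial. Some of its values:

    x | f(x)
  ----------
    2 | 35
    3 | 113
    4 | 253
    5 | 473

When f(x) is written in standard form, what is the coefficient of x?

Write f(x) = ax³ + bx² + cx + d; the 4 given values yield a linear system in the 4 coefficients.
Solving, f(x) = 3x³ + 4x² + x - 7.
The coefficient of x is 1.

1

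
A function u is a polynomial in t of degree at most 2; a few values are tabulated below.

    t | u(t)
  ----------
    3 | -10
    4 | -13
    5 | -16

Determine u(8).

-25

First differences: -3, -3.
Level-1 differences are constant, so u has degree 1.
Fitting a degree-1 polynomial gives u(t) = -3t - 1.
Then u(8) = -25.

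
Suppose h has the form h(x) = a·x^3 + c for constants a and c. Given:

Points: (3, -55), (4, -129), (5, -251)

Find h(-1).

From h(3) = -55 and h(4) = -129: 27a + c = -55 and 64a + c = -129.
Subtracting: 37a = -74, so a = -2; then c = -55 − (-2)·27 = -1.
So h(x) = -2x³ − 1, and h(-1) = 1.

1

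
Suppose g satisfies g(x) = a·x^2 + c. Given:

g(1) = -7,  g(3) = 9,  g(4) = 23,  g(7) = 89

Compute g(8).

From g(1) = -7 and g(3) = 9: 1a + c = -7 and 9a + c = 9.
Subtracting: 8a = 16, so a = 2; then c = -7 − 2·1 = -9.
So g(x) = 2x² − 9, and g(8) = 119.

119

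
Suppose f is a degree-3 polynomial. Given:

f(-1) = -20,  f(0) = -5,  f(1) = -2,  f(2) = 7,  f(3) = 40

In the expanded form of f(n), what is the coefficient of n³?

Write f(n) = an³ + bn² + cn + d; the 5 given values yield a linear system in the 4 coefficients.
Solving, f(n) = 3n³ - 6n² + 6n - 5.
The coefficient of n³ is 3.

3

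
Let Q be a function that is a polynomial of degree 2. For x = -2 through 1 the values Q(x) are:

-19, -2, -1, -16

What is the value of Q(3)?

First differences: 17, 1, -15. Second differences: -16, -16.
Level-2 differences are constant, so Q has degree 2.
Fitting a degree-2 polynomial gives Q(x) = -8x² - 7x - 1.
Then Q(3) = -94.

-94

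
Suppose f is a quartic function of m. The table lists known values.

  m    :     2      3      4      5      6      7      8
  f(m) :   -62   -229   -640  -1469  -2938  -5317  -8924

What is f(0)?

Write f(m) = am^4 + bm³ + cm² + dm + e; the 7 given values yield a linear system in the 5 coefficients.
Solving, f(m) = -2m^4 - m³ - 3m² - 3m - 4.
Then f(0) = -4.

-4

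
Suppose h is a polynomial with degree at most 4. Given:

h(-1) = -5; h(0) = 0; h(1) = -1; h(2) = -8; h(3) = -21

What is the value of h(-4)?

First differences: 5, -1, -7, -13. Second differences: -6, -6, -6.
Level-2 differences are constant, so h has degree 2.
Fitting a degree-2 polynomial gives h(k) = -3k² + 2k.
Then h(-4) = -56.

-56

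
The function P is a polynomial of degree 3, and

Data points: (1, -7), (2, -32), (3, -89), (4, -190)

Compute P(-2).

Write P(n) = an³ + bn² + cn + d; the 4 given values yield a linear system in the 4 coefficients.
Solving, P(n) = -2n³ - 4n² + n - 2.
Then P(-2) = -4.

-4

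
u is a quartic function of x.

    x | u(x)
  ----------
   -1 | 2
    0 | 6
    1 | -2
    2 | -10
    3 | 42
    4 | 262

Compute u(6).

1878

Write u(x) = ax^4 + bx³ + cx² + dx + e; the 6 given values yield a linear system in the 5 coefficients.
Solving, u(x) = 2x^4 - 2x³ - 8x² + 6.
Then u(6) = 1878.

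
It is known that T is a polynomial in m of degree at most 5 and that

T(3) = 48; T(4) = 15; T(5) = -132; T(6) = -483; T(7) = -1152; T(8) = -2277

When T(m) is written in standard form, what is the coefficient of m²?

4

First differences: -33, -147, -351, -669, -1125. Second differences: -114, -204, -318, -456. Third differences: -90, -114, -138. Fourth differences: -24, -24.
Level-4 differences are constant, so T has degree 4.
Fitting a degree-4 polynomial gives T(m) = -m^4 + 3m³ + 4m² + 3m + 3.
The coefficient of m² is 4.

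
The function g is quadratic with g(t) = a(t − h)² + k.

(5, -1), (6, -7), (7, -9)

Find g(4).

9

First differences -6, -2; second difference 4 = 2a, so a = 2.
Expanding, the t-coefficient is −2ah = -4h; matching it to the data gives h = 7, and then k = -9.
So g(t) = 2(t − 7)² − 9.
g(4) = 2·(-3)² − 9 = 9.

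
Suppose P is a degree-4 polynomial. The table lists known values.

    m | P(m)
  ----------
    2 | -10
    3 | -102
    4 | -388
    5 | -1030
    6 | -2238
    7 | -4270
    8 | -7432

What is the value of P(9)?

First differences: -92, -286, -642, -1208, -2032, -3162. Second differences: -194, -356, -566, -824, -1130. Third differences: -162, -210, -258, -306. Fourth differences: -48, -48, -48.
Level-4 differences are constant, so P has degree 4.
Fitting a degree-4 polynomial gives P(m) = -2m^4 + m³ + 4m² - m.
Then P(9) = -12078.

-12078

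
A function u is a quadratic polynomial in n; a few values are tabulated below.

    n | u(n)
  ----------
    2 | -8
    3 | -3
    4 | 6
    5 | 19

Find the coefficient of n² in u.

First differences: 5, 9, 13. Second differences: 4, 4.
Level-2 differences are constant, so u has degree 2.
Fitting a degree-2 polynomial gives u(n) = 2n² - 5n - 6.
The coefficient of n² is 2.

2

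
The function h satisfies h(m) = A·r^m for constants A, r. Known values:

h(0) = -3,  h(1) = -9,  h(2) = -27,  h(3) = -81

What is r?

3

Consecutive ratio: -9/(-3) = 3, and -27/(-9) = 3, so r = 3.
Then A·3^0 = -3 gives A = -3, and h(m) = -3·3^m.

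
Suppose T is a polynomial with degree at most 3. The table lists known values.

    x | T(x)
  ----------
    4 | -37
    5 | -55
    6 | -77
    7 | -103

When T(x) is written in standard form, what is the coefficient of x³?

First differences: -18, -22, -26. Second differences: -4, -4.
Level-2 differences are constant, so T has degree 2.
Fitting a degree-2 polynomial gives T(x) = -2x² - 5.
The coefficient of x³ is 0.

0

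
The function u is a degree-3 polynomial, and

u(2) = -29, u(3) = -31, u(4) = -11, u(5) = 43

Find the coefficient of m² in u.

-7

Write u(m) = am³ + bm² + cm + d; the 4 given values yield a linear system in the 4 coefficients.
Solving, u(m) = 2m³ - 7m² - 5m - 7.
The coefficient of m² is -7.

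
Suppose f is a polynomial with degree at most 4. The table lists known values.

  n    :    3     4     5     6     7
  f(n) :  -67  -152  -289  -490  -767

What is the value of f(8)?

-1132

First differences: -85, -137, -201, -277. Second differences: -52, -64, -76. Third differences: -12, -12.
Level-3 differences are constant, so f has degree 3.
Fitting a degree-3 polynomial gives f(n) = -2n³ - 2n² + 3n - 4.
Then f(8) = -1132.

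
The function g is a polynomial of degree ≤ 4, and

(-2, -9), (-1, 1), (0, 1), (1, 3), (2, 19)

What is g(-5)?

First differences: 10, 0, 2, 16. Second differences: -10, 2, 14. Third differences: 12, 12.
Level-3 differences are constant, so g has degree 3.
Fitting a degree-3 polynomial gives g(n) = 2n³ + n² - n + 1.
Then g(-5) = -219.

-219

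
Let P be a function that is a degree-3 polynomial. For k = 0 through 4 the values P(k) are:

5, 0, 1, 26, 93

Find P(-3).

Write P(k) = ak³ + bk² + ck + d; the 5 given values yield a linear system in the 4 coefficients.
Solving, P(k) = 3k³ - 6k² - 2k + 5.
Then P(-3) = -124.

-124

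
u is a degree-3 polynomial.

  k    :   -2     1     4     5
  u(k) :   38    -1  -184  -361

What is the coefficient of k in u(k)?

Write u(k) = ak³ + bk² + ck + d; the 4 given values yield a linear system in the 4 coefficients.
Solving, u(k) = -3k³ + k² - 3k + 4.
The coefficient of k is -3.

-3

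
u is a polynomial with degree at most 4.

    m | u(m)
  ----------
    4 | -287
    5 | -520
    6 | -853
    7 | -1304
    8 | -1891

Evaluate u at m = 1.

-8

First differences: -233, -333, -451, -587. Second differences: -100, -118, -136. Third differences: -18, -18.
Level-3 differences are constant, so u has degree 3.
Fitting a degree-3 polynomial gives u(m) = -3m³ - 5m² - 5m + 5.
Then u(1) = -8.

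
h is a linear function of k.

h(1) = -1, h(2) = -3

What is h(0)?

1

Write h(k) = ak + b; the 2 given values yield a linear system in the 2 coefficients.
Solving, h(k) = -2k + 1.
The constant term is h(0) = 1.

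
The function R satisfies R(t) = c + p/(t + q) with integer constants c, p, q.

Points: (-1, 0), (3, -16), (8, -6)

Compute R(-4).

-2

(R(t) − c)(t + q) = p for each data point; the three points give a linear system in c and q, then p follows.
Solving: c = -4, q = -2, p = -12, so R(t) = -4 − 12/(t − 2).
Then R(-4) = -4 − 12/(-6) = -2.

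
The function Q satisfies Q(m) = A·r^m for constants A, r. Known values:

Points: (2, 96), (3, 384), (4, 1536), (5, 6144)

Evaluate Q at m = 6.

Consecutive ratio: 384/96 = 4, and 1536/384 = 4, so r = 4.
Then A·4^2 = 96 gives A = 6, and Q(m) = 6·4^m.
Q(6) = 6·4^6 = 24576.

24576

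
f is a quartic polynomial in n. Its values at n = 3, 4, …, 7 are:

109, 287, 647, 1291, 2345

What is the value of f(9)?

Write f(n) = an^4 + bn³ + cn² + dn + e; the 5 given values yield a linear system in the 5 coefficients.
Solving, f(n) = n^4 - n³ + 6n² - 2n + 7.
Then f(9) = 6307.

6307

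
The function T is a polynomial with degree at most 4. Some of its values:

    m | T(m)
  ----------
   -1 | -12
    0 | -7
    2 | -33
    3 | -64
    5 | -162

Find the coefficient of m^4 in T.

0

Write T(m) = am^4 + bm³ + cm² + dm + e; the 5 given values yield a linear system in the 5 coefficients.
Solving, the top 2 coefficients vanish, and T(m) = -6m² - m - 7.
The coefficient of m^4 is 0.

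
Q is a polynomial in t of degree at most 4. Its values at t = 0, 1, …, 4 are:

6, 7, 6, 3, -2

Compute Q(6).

-18

Write Q(t) = at^4 + bt³ + ct² + dt + e; the 5 given values yield a linear system in the 5 coefficients.
Solving, the top 2 coefficients vanish, and Q(t) = -t² + 2t + 6.
Then Q(6) = -18.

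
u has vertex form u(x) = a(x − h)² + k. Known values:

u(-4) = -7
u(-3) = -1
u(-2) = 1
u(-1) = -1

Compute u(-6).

First differences 6, 2, -2; second difference -4 = 2a, so a = -2.
Expanding, the x-coefficient is −2ah = 4h; matching it to the data gives h = -2, and then k = 1.
So u(x) = -2(x + 2)² + 1.
u(-6) = -2·(-4)² + 1 = -31.

-31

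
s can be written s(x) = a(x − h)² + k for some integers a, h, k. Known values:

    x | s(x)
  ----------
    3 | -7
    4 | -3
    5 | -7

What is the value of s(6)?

-19

First differences 4, -4; second difference -8 = 2a, so a = -4.
Expanding, the x-coefficient is −2ah = 8h; matching it to the data gives h = 4, and then k = -3.
So s(x) = -4(x − 4)² − 3.
s(6) = -4·2² − 3 = -19.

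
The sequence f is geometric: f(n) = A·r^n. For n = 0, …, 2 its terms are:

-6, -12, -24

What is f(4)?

-96

Consecutive ratio: -12/(-6) = 2, and -24/(-12) = 2, so r = 2.
Then A·2^0 = -6 gives A = -6, and f(n) = -6·2^n.
f(4) = -6·2^4 = -96.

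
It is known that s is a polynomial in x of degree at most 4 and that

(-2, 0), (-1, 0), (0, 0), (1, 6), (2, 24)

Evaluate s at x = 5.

First differences: 0, 0, 6, 18. Second differences: 0, 6, 12. Third differences: 6, 6.
Level-3 differences are constant, so s has degree 3.
Fitting a degree-3 polynomial gives s(x) = x³ + 3x² + 2x.
Then s(5) = 210.

210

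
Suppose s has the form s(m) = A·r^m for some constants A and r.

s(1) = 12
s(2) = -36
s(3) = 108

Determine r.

Consecutive ratio: -36/12 = -3, and 108/(-36) = -3, so r = -3.
Then A·(-3)^1 = 12 gives A = -4, and s(m) = -4·(-3)^m.

-3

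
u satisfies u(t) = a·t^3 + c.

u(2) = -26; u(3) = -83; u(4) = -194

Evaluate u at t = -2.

22

From u(2) = -26 and u(3) = -83: 8a + c = -26 and 27a + c = -83.
Subtracting: 19a = -57, so a = -3; then c = -26 − (-3)·8 = -2.
So u(t) = -3t³ − 2, and u(-2) = 22.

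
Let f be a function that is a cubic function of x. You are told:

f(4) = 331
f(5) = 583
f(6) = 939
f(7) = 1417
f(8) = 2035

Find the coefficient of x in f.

6

Write f(x) = ax³ + bx² + cx + d; the 5 given values yield a linear system in the 4 coefficients.
Solving, f(x) = 3x³ + 7x² + 6x + 3.
The coefficient of x is 6.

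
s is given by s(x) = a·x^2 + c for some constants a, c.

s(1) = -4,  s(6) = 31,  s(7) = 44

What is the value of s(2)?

From s(1) = -4 and s(6) = 31: 1a + c = -4 and 36a + c = 31.
Subtracting: 35a = 35, so a = 1; then c = -4 − 1·1 = -5.
So s(x) = 1x² − 5, and s(2) = -1.

-1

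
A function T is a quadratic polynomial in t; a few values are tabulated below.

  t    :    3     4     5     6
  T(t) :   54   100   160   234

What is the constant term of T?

Write T(t) = at² + bt + c; the 4 given values yield a linear system in the 3 coefficients.
Solving, T(t) = 7t² - 3t.
The constant term is T(0) = 0.

0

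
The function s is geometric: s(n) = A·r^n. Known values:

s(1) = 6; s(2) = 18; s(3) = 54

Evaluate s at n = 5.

Consecutive ratio: 18/6 = 3, and 54/18 = 3, so r = 3.
Then A·3^1 = 6 gives A = 2, and s(n) = 2·3^n.
s(5) = 2·3^5 = 486.

486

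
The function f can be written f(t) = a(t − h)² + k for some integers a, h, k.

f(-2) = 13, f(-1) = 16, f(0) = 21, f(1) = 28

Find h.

-3

First differences 3, 5, 7; second difference 2 = 2a, so a = 1.
Expanding, the t-coefficient is −2ah = -2h; matching it to the data gives h = -3, and then k = 12.
So f(t) = 1(t + 3)² + 12.
Hence h = -3.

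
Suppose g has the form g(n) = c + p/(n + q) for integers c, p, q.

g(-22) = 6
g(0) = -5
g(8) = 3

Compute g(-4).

15

(g(n) − c)(n + q) = p for each data point; the three points give a linear system in c and q, then p follows.
Solving: c = 5, q = 2, p = -20, so g(n) = 5 − 20/(n + 2).
Then g(-4) = 5 − 20/(-2) = 15.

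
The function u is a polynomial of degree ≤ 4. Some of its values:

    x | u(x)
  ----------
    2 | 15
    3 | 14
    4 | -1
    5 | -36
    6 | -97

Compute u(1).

8

First differences: -1, -15, -35, -61. Second differences: -14, -20, -26. Third differences: -6, -6.
Level-3 differences are constant, so u has degree 3.
Fitting a degree-3 polynomial gives u(x) = -x³ + 2x² + 8x - 1.
Then u(1) = 8.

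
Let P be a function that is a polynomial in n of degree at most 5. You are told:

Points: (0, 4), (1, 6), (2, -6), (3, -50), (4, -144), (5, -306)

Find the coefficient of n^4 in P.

First differences: 2, -12, -44, -94, -162. Second differences: -14, -32, -50, -68. Third differences: -18, -18, -18.
Level-3 differences are constant, so P has degree 3.
Fitting a degree-3 polynomial gives P(n) = -3n³ + 2n² + 3n + 4.
The coefficient of n^4 is 0.

0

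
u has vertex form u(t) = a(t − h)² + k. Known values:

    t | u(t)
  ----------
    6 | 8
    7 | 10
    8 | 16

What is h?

First differences 2, 6; second difference 4 = 2a, so a = 2.
Expanding, the t-coefficient is −2ah = -4h; matching it to the data gives h = 6, and then k = 8.
So u(t) = 2(t − 6)² + 8.
Hence h = 6.

6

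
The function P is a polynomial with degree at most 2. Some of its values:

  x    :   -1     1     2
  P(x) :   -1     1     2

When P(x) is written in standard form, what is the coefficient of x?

Write P(x) = ax² + bx + c; the 3 given values yield a linear system in the 3 coefficients.
Solving, the leading coefficient vanishes, and P(x) = x.
The coefficient of x is 1.

1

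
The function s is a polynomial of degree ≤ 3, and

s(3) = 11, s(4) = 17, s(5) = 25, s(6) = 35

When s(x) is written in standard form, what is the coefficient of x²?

1

Write s(x) = ax³ + bx² + cx + d; the 4 given values yield a linear system in the 4 coefficients.
Solving, the leading coefficient vanishes, and s(x) = x² - x + 5.
The coefficient of x² is 1.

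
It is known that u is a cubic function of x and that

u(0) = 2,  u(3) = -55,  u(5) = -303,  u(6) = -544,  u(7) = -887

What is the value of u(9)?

-1951

Write u(x) = ax³ + bx² + cx + d; the 5 given values yield a linear system in the 4 coefficients.
Solving, u(x) = -3x³ + 3x² - x + 2.
Then u(9) = -1951.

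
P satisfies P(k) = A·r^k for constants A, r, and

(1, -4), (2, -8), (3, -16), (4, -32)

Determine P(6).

Consecutive ratio: -8/(-4) = 2, and -16/(-8) = 2, so r = 2.
Then A·2^1 = -4 gives A = -2, and P(k) = -2·2^k.
P(6) = -2·2^6 = -128.

-128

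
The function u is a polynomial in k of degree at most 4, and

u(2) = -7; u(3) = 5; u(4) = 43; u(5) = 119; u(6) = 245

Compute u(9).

1043

Write u(k) = ak^4 + bk³ + ck² + dk + e; the 5 given values yield a linear system in the 5 coefficients.
Solving, the leading coefficient vanishes, and u(k) = 2k³ - 5k² - k - 1.
Then u(9) = 1043.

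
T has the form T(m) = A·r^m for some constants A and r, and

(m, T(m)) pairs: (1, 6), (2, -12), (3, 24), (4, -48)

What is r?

-2

Consecutive ratio: -12/6 = -2, and 24/(-12) = -2, so r = -2.
Then A·(-2)^1 = 6 gives A = -3, and T(m) = -3·(-2)^m.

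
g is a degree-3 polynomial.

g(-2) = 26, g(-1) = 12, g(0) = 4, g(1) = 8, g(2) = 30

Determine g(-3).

40

Write g(n) = an³ + bn² + cn + d; the 5 given values yield a linear system in the 4 coefficients.
Solving, g(n) = n³ + 6n² - 3n + 4.
Then g(-3) = 40.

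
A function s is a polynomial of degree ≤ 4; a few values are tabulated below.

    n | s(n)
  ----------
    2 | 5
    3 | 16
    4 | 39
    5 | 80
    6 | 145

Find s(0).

First differences: 11, 23, 41, 65. Second differences: 12, 18, 24. Third differences: 6, 6.
Level-3 differences are constant, so s has degree 3.
Fitting a degree-3 polynomial gives s(n) = n³ - 3n² + 7n - 5.
Then s(0) = -5.

-5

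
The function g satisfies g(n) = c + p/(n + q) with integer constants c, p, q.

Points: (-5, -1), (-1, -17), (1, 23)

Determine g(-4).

-2

(g(n) − c)(n + q) = p for each data point; the three points give a linear system in c and q, then p follows.
Solving: c = 3, q = 0, p = 20, so g(n) = 3 + 20/(n + 0).
Then g(-4) = 3 + 20/(-4) = -2.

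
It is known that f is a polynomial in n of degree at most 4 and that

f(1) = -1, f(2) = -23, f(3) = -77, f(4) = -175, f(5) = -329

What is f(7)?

First differences: -22, -54, -98, -154. Second differences: -32, -44, -56. Third differences: -12, -12.
Level-3 differences are constant, so f has degree 3.
Fitting a degree-3 polynomial gives f(n) = -2n³ - 4n² + 4n + 1.
Then f(7) = -853.

-853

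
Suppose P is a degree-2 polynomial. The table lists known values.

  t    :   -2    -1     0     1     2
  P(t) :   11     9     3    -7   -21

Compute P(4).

-61

First differences: -2, -6, -10, -14. Second differences: -4, -4, -4.
Level-2 differences are constant, so P has degree 2.
Fitting a degree-2 polynomial gives P(t) = -2t² - 8t + 3.
Then P(4) = -61.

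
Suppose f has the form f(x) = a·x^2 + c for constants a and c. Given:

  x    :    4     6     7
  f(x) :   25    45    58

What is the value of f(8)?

73

From f(4) = 25 and f(6) = 45: 16a + c = 25 and 36a + c = 45.
Subtracting: 20a = 20, so a = 1; then c = 25 − 1·16 = 9.
So f(x) = 1x² + 9, and f(8) = 73.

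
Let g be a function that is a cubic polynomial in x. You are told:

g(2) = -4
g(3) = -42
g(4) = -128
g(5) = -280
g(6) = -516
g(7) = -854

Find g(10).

First differences: -38, -86, -152, -236, -338. Second differences: -48, -66, -84, -102. Third differences: -18, -18, -18.
Level-3 differences are constant, so g has degree 3.
Fitting a degree-3 polynomial gives g(x) = -3x³ + 3x² + 4x.
Then g(10) = -2660.

-2660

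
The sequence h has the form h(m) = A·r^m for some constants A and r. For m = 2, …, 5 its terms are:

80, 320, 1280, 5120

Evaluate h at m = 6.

Consecutive ratio: 320/80 = 4, and 1280/320 = 4, so r = 4.
Then A·4^2 = 80 gives A = 5, and h(m) = 5·4^m.
h(6) = 5·4^6 = 20480.

20480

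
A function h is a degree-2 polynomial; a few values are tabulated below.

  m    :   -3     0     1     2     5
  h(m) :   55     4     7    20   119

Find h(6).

Write h(m) = am² + bm + c; the 5 given values yield a linear system in the 3 coefficients.
Solving, h(m) = 5m² - 2m + 4.
Then h(6) = 172.

172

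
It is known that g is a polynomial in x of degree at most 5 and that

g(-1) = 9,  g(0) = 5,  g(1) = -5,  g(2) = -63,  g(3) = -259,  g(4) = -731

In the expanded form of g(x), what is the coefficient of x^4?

-2

First differences: -4, -10, -58, -196, -472. Second differences: -6, -48, -138, -276. Third differences: -42, -90, -138. Fourth differences: -48, -48.
Level-4 differences are constant, so g has degree 4.
Fitting a degree-4 polynomial gives g(x) = -2x^4 - 3x³ - x² - 4x + 5.
The coefficient of x^4 is -2.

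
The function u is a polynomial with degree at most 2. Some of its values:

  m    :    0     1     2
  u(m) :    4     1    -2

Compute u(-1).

First differences: -3, -3.
Level-1 differences are constant, so u has degree 1.
Fitting a degree-1 polynomial gives u(m) = -3m + 4.
Then u(-1) = 7.

7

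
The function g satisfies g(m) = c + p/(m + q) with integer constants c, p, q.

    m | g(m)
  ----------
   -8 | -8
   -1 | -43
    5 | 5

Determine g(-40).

-4

(g(m) − c)(m + q) = p for each data point; the three points give a linear system in c and q, then p follows.
Solving: c = -3, q = 0, p = 40, so g(m) = -3 + 40/(m + 0).
Then g(-40) = -3 + 40/(-40) = -4.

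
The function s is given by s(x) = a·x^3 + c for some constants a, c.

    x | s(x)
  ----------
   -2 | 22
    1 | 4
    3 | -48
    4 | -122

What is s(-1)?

From s(-2) = 22 and s(1) = 4: -8a + c = 22 and 1a + c = 4.
Subtracting: 9a = -18, so a = -2; then c = 22 − (-2)·(-8) = 6.
So s(x) = -2x³ + 6, and s(-1) = 8.

8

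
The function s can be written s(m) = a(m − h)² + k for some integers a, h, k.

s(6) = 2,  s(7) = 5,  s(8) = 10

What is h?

5

First differences 3, 5; second difference 2 = 2a, so a = 1.
Expanding, the m-coefficient is −2ah = -2h; matching it to the data gives h = 5, and then k = 1.
So s(m) = 1(m − 5)² + 1.
Hence h = 5.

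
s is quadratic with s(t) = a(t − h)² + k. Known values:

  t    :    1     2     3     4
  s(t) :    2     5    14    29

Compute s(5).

50

First differences 3, 9, 15; second difference 6 = 2a, so a = 3.
Expanding, the t-coefficient is −2ah = -6h; matching it to the data gives h = 1, and then k = 2.
So s(t) = 3(t − 1)² + 2.
s(5) = 3·4² + 2 = 50.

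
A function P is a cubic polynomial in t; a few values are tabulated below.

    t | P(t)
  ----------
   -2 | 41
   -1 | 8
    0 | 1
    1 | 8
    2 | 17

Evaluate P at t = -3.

112

Write P(t) = at³ + bt² + ct + d; the 5 given values yield a linear system in the 4 coefficients.
Solving, P(t) = -2t³ + 7t² + 2t + 1.
Then P(-3) = 112.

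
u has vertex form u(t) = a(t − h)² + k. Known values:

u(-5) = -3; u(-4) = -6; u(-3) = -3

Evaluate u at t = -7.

First differences -3, 3; second difference 6 = 2a, so a = 3.
Expanding, the t-coefficient is −2ah = -6h; matching it to the data gives h = -4, and then k = -6.
So u(t) = 3(t + 4)² − 6.
u(-7) = 3·(-3)² − 6 = 21.

21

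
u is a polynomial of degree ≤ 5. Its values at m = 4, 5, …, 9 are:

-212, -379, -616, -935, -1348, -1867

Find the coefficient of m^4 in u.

0

First differences: -167, -237, -319, -413, -519. Second differences: -70, -82, -94, -106. Third differences: -12, -12, -12.
Level-3 differences are constant, so u has degree 3.
Fitting a degree-3 polynomial gives u(m) = -2m³ - 5m² - 4.
The coefficient of m^4 is 0.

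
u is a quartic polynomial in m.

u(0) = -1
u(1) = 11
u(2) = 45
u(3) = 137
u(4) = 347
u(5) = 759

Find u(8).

First differences: 12, 34, 92, 210, 412. Second differences: 22, 58, 118, 202. Third differences: 36, 60, 84. Fourth differences: 24, 24.
Level-4 differences are constant, so u has degree 4.
Fitting a degree-4 polynomial gives u(m) = m^4 + 4m² + 7m - 1.
Then u(8) = 4407.

4407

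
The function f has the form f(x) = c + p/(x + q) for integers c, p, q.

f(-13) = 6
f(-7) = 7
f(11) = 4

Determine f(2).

(f(x) − c)(x + q) = p for each data point; the three points give a linear system in c and q, then p follows.
Solving: c = 5, q = 1, p = -12, so f(x) = 5 − 12/(x + 1).
Then f(2) = 5 − 12/3 = 1.

1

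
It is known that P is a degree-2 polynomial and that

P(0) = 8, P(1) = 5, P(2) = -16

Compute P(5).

Write P(t) = at² + bt + c; the 3 given values yield a linear system in the 3 coefficients.
Solving, P(t) = -9t² + 6t + 8.
Then P(5) = -187.

-187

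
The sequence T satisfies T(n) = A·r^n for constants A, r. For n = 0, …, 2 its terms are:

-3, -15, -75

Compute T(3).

-375

Consecutive ratio: -15/(-3) = 5, and -75/(-15) = 5, so r = 5.
Then A·5^0 = -3 gives A = -3, and T(n) = -3·5^n.
T(3) = -3·5^3 = -375.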